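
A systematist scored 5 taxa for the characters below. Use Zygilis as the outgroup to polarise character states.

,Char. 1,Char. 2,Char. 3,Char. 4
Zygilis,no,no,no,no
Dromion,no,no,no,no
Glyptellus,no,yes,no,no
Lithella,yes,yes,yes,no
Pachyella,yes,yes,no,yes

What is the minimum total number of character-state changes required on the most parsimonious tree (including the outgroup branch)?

4

The outgroup has state 'no' for every character, so 'yes' is the derived state throughout.
Char. 1 (derived state 'yes') is shared by Lithella and Pachyella — a synapomorphy uniting that clade.
Char. 2: derived state 'yes' in Glyptellus, Lithella, and Pachyella only — synapomorphy for {Glyptellus, Lithella, Pachyella}.
Char. 3 (derived state 'yes') is unique to Lithella (autapomorphy; uninformative for grouping).
Char. 4: derived state 'yes' in Pachyella only — an autapomorphy, so it tells us nothing about relationships among taxa.
Most parsimonious ingroup topology: (Dromion,(Glyptellus,(Lithella,Pachyella))).
Changes per character on this tree: Char. 1: 1; Char. 2: 1; Char. 3: 1; Char. 4: 1.
Total = 4.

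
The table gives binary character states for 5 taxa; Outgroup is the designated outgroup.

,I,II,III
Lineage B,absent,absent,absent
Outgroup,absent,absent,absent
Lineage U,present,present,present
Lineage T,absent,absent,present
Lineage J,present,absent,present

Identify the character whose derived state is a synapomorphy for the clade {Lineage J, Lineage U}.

The outgroup has state 'absent' for every character, so 'present' is the derived state throughout.
I: derived state 'present' in Lineage J and Lineage U only — synapomorphy for {Lineage J, Lineage U}.
II: derived state 'present' in Lineage U only — an autapomorphy, so it tells us nothing about relationships among taxa.
III: derived state 'present' in Lineage J, Lineage T, and Lineage U only — synapomorphy for {Lineage J, Lineage T, Lineage U}.
Most parsimonious ingroup topology: (((Lineage U,Lineage J),Lineage T),Lineage B).
The clade {Lineage J, Lineage U} is supported by I: its derived state 'present' occurs in exactly those taxa and in no other taxon (including the outgroup).

I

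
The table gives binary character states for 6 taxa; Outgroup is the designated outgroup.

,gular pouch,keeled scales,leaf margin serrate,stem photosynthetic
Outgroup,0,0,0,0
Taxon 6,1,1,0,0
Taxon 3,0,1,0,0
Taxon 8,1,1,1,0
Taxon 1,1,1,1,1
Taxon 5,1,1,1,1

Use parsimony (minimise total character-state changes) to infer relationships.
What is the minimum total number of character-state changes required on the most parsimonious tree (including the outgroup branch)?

The outgroup has state '0' for every character, so '1' is the derived state throughout.
gular pouch (derived state '1') is shared by Taxon 1, Taxon 5, Taxon 6, and Taxon 8 — a synapomorphy uniting that clade.
All ingroup taxa share the derived state '1' for keeled scales; it defines the ingroup but does not resolve relationships within it.
Only Taxon 1, Taxon 5, and Taxon 8 show the derived state '1' for leaf margin serrate, supporting them as a clade.
stem photosynthetic (derived state '1') is shared by Taxon 1 and Taxon 5 — a synapomorphy uniting that clade.
Most parsimonious ingroup topology: ((Taxon 6,(Taxon 8,(Taxon 1,Taxon 5))),Taxon 3).
Changes per character on this tree: gular pouch: 1; keeled scales: 1; leaf margin serrate: 1; stem photosynthetic: 1.
Total = 4.

4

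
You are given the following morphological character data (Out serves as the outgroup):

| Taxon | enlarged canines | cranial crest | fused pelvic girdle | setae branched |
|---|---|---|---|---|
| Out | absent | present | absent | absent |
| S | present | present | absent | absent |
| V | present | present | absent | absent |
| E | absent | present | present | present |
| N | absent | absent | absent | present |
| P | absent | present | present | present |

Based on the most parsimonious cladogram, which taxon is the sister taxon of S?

V

Character polarity is set by the outgroup: the derived state is whichever differs from the outgroup's state, so for cranial crest the derived state is 'absent', and for the remaining characters it is 'present'.
Only S and V show the derived state 'present' for enlarged canines, supporting them as a clade.
cranial crest (derived state 'absent') is unique to N (autapomorphy; uninformative for grouping).
Only E and P show the derived state 'present' for fused pelvic girdle, supporting them as a clade.
setae branched (derived state 'present') is shared by E, N, and P — a synapomorphy uniting that clade.
Most parsimonious ingroup topology: ((S,V),((E,P),N)).
S and V form a cherry on this tree, so they are sister taxa.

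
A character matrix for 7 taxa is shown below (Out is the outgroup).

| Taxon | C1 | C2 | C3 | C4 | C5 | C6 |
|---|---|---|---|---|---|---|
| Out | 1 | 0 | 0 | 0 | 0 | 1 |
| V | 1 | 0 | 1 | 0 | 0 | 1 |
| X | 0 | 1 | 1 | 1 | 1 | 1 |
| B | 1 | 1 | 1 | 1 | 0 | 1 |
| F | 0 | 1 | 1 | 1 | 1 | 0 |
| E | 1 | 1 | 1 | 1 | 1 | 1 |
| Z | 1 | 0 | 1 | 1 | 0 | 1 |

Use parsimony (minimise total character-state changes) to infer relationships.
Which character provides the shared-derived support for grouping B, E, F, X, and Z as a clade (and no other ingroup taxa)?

Character polarity is set by the outgroup: the derived state is whichever differs from the outgroup's state, so for C1, C6 the derived state is '0', and for the remaining characters it is '1'.
Only F and X show the derived state '0' for C1, supporting them as a clade.
C2: derived state '1' in B, E, F, and X only — synapomorphy for {B, E, F, X}.
All ingroup taxa share the derived state '1' for C3; it defines the ingroup but does not resolve relationships within it.
Only B, E, F, X, and Z show the derived state '1' for C4, supporting them as a clade.
Only E, F, and X show the derived state '1' for C5, supporting them as a clade.
C6 (derived state '0') is unique to F (autapomorphy; uninformative for grouping).
Most parsimonious ingroup topology: (V,((((X,F),E),B),Z)).
The clade {B, E, F, X, Z} is supported by C4: its derived state '1' occurs in exactly those taxa and in no other taxon (including the outgroup).

C4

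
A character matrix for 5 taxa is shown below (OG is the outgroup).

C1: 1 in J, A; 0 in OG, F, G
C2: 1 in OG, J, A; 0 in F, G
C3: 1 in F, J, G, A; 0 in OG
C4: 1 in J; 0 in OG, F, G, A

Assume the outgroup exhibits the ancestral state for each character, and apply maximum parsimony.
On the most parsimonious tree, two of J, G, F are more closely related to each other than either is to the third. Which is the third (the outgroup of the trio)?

J

Character polarity is set by the outgroup: the derived state is whichever differs from the outgroup's state, so for C2 the derived state is '0', and for the remaining characters it is '1'.
Only A and J show the derived state '1' for C1, supporting them as a clade.
Only F and G show the derived state '0' for C2, supporting them as a clade.
C3 (derived state '1') is shared by all ingroup taxa — unites the whole ingroup.
C4: derived state '1' in J only — an autapomorphy, so it tells us nothing about relationships among taxa.
Most parsimonious ingroup topology: ((F,G),(J,A)).
G and F share a more recent common ancestor with each other than either does with J, so J is the least closely related of the three.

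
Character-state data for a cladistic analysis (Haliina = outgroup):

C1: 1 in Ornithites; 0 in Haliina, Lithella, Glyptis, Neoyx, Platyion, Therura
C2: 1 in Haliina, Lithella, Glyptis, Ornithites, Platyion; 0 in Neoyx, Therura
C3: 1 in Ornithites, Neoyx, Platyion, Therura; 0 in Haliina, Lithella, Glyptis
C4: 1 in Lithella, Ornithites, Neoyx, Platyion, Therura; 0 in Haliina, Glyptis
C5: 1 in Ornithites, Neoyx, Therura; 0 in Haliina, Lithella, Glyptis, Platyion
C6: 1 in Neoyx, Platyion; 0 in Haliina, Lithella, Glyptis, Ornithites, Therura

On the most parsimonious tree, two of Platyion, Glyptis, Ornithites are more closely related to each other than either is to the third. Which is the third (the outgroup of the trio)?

Glyptis

Character polarity is set by the outgroup: the derived state is whichever differs from the outgroup's state, so for C2 the derived state is '0', and for the remaining characters it is '1'.
C1: derived state '1' in Ornithites only — an autapomorphy, so it tells us nothing about relationships among taxa.
C2 (derived state '0') is shared by Neoyx and Therura — a synapomorphy uniting that clade.
C3 (derived state '1') is shared by Neoyx, Ornithites, Platyion, and Therura — a synapomorphy uniting that clade.
Only Lithella, Neoyx, Ornithites, Platyion, and Therura show the derived state '1' for C4, supporting them as a clade.
Only Neoyx, Ornithites, and Therura show the derived state '1' for C5, supporting them as a clade.
C6 groups Neoyx and Platyion, which is incompatible with the clades supported by the remaining characters; treating it as convergent (homoplasy) costs fewer steps than any alternative tree.
Most parsimonious ingroup topology: ((Lithella,((Ornithites,(Neoyx,Therura)),Platyion)),Glyptis).
Ornithites and Platyion share a more recent common ancestor with each other than either does with Glyptis, so Glyptis is the least closely related of the three.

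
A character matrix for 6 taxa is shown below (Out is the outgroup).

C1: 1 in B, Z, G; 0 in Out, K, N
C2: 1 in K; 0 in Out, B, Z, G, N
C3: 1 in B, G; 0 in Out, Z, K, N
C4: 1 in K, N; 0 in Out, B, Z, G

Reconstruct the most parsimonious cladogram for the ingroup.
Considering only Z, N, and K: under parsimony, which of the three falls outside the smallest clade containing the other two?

Z

The outgroup has state '0' for every character, so '1' is the derived state throughout.
Only B, G, and Z show the derived state '1' for C1, supporting them as a clade.
C2: derived state '1' in K only — an autapomorphy, so it tells us nothing about relationships among taxa.
C3 (derived state '1') is shared by B and G — a synapomorphy uniting that clade.
C4: derived state '1' in K and N only — synapomorphy for {K, N}.
Most parsimonious ingroup topology: (((B,G),Z),(K,N)).
N and K share a more recent common ancestor with each other than either does with Z, so Z is the least closely related of the three.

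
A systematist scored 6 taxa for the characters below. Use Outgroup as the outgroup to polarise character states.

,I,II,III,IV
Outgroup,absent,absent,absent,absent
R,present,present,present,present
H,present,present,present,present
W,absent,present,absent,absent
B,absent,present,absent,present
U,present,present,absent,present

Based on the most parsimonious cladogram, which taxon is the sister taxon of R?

H

The outgroup has state 'absent' for every character, so 'present' is the derived state throughout.
Only H, R, and U show the derived state 'present' for I, supporting them as a clade.
All ingroup taxa share the derived state 'present' for II; it defines the ingroup but does not resolve relationships within it.
III: derived state 'present' in H and R only — synapomorphy for {H, R}.
IV: derived state 'present' in B, H, R, and U only — synapomorphy for {B, H, R, U}.
Most parsimonious ingroup topology: ((((R,H),U),B),W).
R and H form a cherry on this tree, so they are sister taxa.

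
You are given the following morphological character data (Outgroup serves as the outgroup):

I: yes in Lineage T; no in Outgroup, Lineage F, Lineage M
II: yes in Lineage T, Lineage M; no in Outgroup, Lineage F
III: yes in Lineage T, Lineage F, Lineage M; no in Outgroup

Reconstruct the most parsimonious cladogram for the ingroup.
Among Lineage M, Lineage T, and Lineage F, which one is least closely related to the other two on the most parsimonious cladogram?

The outgroup has state 'no' for every character, so 'yes' is the derived state throughout.
I: derived state 'yes' in Lineage T only — an autapomorphy, so it tells us nothing about relationships among taxa.
II: derived state 'yes' in Lineage M and Lineage T only — synapomorphy for {Lineage M, Lineage T}.
III (derived state 'yes') is shared by all ingroup taxa — unites the whole ingroup.
Most parsimonious ingroup topology: ((Lineage T,Lineage M),Lineage F).
Lineage M and Lineage T share a more recent common ancestor with each other than either does with Lineage F, so Lineage F is the least closely related of the three.

Lineage F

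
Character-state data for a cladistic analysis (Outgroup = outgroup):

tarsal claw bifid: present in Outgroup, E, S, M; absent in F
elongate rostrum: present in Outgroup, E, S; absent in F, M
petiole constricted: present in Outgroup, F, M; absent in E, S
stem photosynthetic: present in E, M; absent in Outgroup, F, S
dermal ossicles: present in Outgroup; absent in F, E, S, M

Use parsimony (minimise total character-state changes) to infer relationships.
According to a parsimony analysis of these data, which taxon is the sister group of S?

Character polarity is set by the outgroup: the derived state is whichever differs from the outgroup's state, so for tarsal claw bifid, elongate rostrum, petiole constricted, dermal ossicles the derived state is 'absent', and for the remaining characters it is 'present'.
tarsal claw bifid: derived state 'absent' in F only — an autapomorphy, so it tells us nothing about relationships among taxa.
Only F and M show the derived state 'absent' for elongate rostrum, supporting them as a clade.
Only E and S show the derived state 'absent' for petiole constricted, supporting them as a clade.
stem photosynthetic (state 'present') occurs in E and M but conflicts with the nesting implied by the other characters — most parsimoniously interpreted as homoplasy.
dermal ossicles (derived state 'absent') is shared by all ingroup taxa — unites the whole ingroup.
Most parsimonious ingroup topology: ((F,M),(E,S)).
S and E form a cherry on this tree, so they are sister taxa.

E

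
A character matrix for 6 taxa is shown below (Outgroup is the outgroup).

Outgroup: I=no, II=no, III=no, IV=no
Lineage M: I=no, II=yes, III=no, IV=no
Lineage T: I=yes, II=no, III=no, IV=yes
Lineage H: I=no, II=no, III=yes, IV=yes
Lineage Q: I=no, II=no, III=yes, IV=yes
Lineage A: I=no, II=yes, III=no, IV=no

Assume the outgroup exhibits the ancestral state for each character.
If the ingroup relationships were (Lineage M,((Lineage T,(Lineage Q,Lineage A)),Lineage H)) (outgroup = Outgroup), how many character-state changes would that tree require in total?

Map each character onto (Lineage M,((Lineage T,(Lineage Q,Lineage A)),Lineage H)) (rooted by Outgroup) and count the minimum state changes it requires (Fitch parsimony):
I: 1; II: 2; III: 2; IV: 2.
Total tree length = 7.

7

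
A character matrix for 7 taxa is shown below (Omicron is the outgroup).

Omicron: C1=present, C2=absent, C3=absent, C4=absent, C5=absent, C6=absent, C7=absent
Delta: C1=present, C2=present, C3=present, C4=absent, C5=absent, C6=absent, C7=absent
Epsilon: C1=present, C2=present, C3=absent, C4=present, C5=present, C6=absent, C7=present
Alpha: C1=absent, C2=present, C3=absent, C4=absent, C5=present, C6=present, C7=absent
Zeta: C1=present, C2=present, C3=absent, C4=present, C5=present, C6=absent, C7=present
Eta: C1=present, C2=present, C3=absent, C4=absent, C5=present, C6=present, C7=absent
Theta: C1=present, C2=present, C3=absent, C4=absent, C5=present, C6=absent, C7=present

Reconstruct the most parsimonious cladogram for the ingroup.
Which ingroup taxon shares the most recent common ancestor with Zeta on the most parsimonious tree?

Epsilon

Character polarity is set by the outgroup: the derived state is whichever differs from the outgroup's state, so for C1 the derived state is 'absent', and for the remaining characters it is 'present'.
C1 (derived state 'absent') is unique to Alpha (autapomorphy; uninformative for grouping).
All ingroup taxa share the derived state 'present' for C2; it defines the ingroup but does not resolve relationships within it.
C3 (derived state 'present') is unique to Delta (autapomorphy; uninformative for grouping).
Only Epsilon and Zeta show the derived state 'present' for C4, supporting them as a clade.
Only Alpha, Epsilon, Eta, Theta, and Zeta show the derived state 'present' for C5, supporting them as a clade.
Only Alpha and Eta show the derived state 'present' for C6, supporting them as a clade.
C7: derived state 'present' in Epsilon, Theta, and Zeta only — synapomorphy for {Epsilon, Theta, Zeta}.
Most parsimonious ingroup topology: (Delta,(((Epsilon,Zeta),Theta),(Alpha,Eta))).
Zeta and Epsilon form a cherry on this tree, so they are sister taxa.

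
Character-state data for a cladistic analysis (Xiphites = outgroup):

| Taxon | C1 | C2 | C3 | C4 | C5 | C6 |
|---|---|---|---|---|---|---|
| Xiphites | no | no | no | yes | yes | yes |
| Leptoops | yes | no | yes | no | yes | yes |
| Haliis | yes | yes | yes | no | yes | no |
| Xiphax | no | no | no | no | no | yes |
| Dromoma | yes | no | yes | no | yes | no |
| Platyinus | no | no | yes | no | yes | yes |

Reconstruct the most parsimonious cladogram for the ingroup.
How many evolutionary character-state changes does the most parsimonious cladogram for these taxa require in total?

Character polarity is set by the outgroup: the derived state is whichever differs from the outgroup's state, so for C4, C5, C6 the derived state is 'no', and for the remaining characters it is 'yes'.
Only Dromoma, Haliis, and Leptoops show the derived state 'yes' for C1, supporting them as a clade.
C2: derived state 'yes' in Haliis only — an autapomorphy, so it tells us nothing about relationships among taxa.
Only Dromoma, Haliis, Leptoops, and Platyinus show the derived state 'yes' for C3, supporting them as a clade.
All ingroup taxa share the derived state 'no' for C4; it defines the ingroup but does not resolve relationships within it.
C5 (derived state 'no') is unique to Xiphax (autapomorphy; uninformative for grouping).
C6 (derived state 'no') is shared by Dromoma and Haliis — a synapomorphy uniting that clade.
Most parsimonious ingroup topology: (((Leptoops,(Haliis,Dromoma)),Platyinus),Xiphax).
Changes per character on this tree: C1: 1; C2: 1; C3: 1; C4: 1; C5: 1; C6: 1.
Total = 6.

6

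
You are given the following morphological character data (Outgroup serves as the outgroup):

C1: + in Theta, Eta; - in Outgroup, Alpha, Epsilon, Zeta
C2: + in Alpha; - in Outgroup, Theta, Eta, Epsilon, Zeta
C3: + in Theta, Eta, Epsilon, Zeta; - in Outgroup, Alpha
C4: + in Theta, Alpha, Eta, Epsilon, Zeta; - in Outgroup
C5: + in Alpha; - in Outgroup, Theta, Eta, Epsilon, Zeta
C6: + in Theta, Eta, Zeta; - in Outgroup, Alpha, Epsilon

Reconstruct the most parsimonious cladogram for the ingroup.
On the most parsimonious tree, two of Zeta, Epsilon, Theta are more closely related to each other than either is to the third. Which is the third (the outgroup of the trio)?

Epsilon

The outgroup has state '-' for every character, so '+' is the derived state throughout.
C1 (derived state '+') is shared by Eta and Theta — a synapomorphy uniting that clade.
C2: derived state '+' in Alpha only — an autapomorphy, so it tells us nothing about relationships among taxa.
C3: derived state '+' in Epsilon, Eta, Theta, and Zeta only — synapomorphy for {Epsilon, Eta, Theta, Zeta}.
C4 (derived state '+') is shared by all ingroup taxa — unites the whole ingroup.
C5 (derived state '+') is unique to Alpha (autapomorphy; uninformative for grouping).
Only Eta, Theta, and Zeta show the derived state '+' for C6, supporting them as a clade.
Most parsimonious ingroup topology: ((((Theta,Eta),Zeta),Epsilon),Alpha).
Theta and Zeta share a more recent common ancestor with each other than either does with Epsilon, so Epsilon is the least closely related of the three.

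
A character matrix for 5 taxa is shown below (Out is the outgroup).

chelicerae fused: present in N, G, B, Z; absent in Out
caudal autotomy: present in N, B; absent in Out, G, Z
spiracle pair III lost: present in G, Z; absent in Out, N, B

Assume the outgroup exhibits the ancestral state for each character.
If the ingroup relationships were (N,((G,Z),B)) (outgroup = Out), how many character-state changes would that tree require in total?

Map each character onto (N,((G,Z),B)) (rooted by Out) and count the minimum state changes it requires (Fitch parsimony):
chelicerae fused: 1; caudal autotomy: 2; spiracle pair III lost: 1.
Total tree length = 4.

4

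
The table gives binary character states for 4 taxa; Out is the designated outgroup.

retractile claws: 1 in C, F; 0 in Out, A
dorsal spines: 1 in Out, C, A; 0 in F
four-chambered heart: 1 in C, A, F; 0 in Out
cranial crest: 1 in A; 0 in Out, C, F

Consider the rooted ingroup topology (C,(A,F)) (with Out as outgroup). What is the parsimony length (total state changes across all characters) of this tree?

5

Map each character onto (C,(A,F)) (rooted by Out) and count the minimum state changes it requires (Fitch parsimony):
retractile claws: 2; dorsal spines: 1; four-chambered heart: 1; cranial crest: 1.
Total tree length = 5.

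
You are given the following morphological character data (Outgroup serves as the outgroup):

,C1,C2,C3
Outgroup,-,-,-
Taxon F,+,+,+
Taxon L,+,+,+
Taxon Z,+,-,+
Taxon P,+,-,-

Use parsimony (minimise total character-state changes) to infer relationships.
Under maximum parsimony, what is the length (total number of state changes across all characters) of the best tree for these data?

3

The outgroup has state '-' for every character, so '+' is the derived state throughout.
All ingroup taxa share the derived state '+' for C1; it defines the ingroup but does not resolve relationships within it.
Only Taxon F and Taxon L show the derived state '+' for C2, supporting them as a clade.
C3: derived state '+' in Taxon F, Taxon L, and Taxon Z only — synapomorphy for {Taxon F, Taxon L, Taxon Z}.
Most parsimonious ingroup topology: (((Taxon F,Taxon L),Taxon Z),Taxon P).
Changes per character on this tree: C1: 1; C2: 1; C3: 1.
Total = 3.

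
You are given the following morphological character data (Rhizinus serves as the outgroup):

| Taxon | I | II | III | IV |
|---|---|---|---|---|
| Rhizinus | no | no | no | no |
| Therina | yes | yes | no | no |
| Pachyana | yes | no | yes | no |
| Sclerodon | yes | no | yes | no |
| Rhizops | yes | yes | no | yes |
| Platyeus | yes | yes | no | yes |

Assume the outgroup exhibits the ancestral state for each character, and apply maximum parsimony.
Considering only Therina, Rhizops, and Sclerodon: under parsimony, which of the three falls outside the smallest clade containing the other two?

The outgroup has state 'no' for every character, so 'yes' is the derived state throughout.
I (derived state 'yes') is shared by all ingroup taxa — unites the whole ingroup.
II: derived state 'yes' in Platyeus, Rhizops, and Therina only — synapomorphy for {Platyeus, Rhizops, Therina}.
Only Pachyana and Sclerodon show the derived state 'yes' for III, supporting them as a clade.
IV: derived state 'yes' in Platyeus and Rhizops only — synapomorphy for {Platyeus, Rhizops}.
Most parsimonious ingroup topology: ((Therina,(Rhizops,Platyeus)),(Pachyana,Sclerodon)).
Rhizops and Therina share a more recent common ancestor with each other than either does with Sclerodon, so Sclerodon is the least closely related of the three.

Sclerodon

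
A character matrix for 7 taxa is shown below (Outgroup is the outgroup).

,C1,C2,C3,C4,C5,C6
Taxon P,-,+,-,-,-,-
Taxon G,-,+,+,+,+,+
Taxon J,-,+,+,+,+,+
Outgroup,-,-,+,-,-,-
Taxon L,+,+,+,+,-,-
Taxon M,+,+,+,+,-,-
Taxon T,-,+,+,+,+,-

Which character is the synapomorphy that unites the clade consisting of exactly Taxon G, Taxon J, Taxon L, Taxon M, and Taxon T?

Character polarity is set by the outgroup: the derived state is whichever differs from the outgroup's state, so for C3 the derived state is '-', and for the remaining characters it is '+'.
C1: derived state '+' in Taxon L and Taxon M only — synapomorphy for {Taxon L, Taxon M}.
All ingroup taxa share the derived state '+' for C2; it defines the ingroup but does not resolve relationships within it.
C3 (derived state '-') is unique to Taxon P (autapomorphy; uninformative for grouping).
Only Taxon G, Taxon J, Taxon L, Taxon M, and Taxon T show the derived state '+' for C4, supporting them as a clade.
Only Taxon G, Taxon J, and Taxon T show the derived state '+' for C5, supporting them as a clade.
Only Taxon G and Taxon J show the derived state '+' for C6, supporting them as a clade.
Most parsimonious ingroup topology: (Taxon P,(((Taxon J,Taxon G),Taxon T),(Taxon L,Taxon M))).
The clade {Taxon G, Taxon J, Taxon L, Taxon M, Taxon T} is supported by C4: its derived state '+' occurs in exactly those taxa and in no other taxon (including the outgroup).

C4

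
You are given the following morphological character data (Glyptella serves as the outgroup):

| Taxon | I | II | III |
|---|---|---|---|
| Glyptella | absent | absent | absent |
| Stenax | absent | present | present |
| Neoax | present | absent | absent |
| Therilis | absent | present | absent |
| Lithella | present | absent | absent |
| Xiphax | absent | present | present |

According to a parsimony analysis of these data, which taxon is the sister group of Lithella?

The outgroup has state 'absent' for every character, so 'present' is the derived state throughout.
Only Lithella and Neoax show the derived state 'present' for I, supporting them as a clade.
II: derived state 'present' in Stenax, Therilis, and Xiphax only — synapomorphy for {Stenax, Therilis, Xiphax}.
III: derived state 'present' in Stenax and Xiphax only — synapomorphy for {Stenax, Xiphax}.
Most parsimonious ingroup topology: (((Stenax,Xiphax),Therilis),(Lithella,Neoax)).
Lithella and Neoax form a cherry on this tree, so they are sister taxa.

Neoax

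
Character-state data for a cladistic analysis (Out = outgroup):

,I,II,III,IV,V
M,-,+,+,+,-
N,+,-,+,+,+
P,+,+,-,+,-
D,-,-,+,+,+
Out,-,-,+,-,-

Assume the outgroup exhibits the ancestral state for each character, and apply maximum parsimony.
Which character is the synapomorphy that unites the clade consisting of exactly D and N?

Character polarity is set by the outgroup: the derived state is whichever differs from the outgroup's state, so for III the derived state is '-', and for the remaining characters it is '+'.
I groups N and P, which is incompatible with the clades supported by the remaining characters; treating it as convergent (homoplasy) costs fewer steps than any alternative tree.
II: derived state '+' in M and P only — synapomorphy for {M, P}.
III (derived state '-') is unique to P (autapomorphy; uninformative for grouping).
All ingroup taxa share the derived state '+' for IV; it defines the ingroup but does not resolve relationships within it.
V: derived state '+' in D and N only — synapomorphy for {D, N}.
Most parsimonious ingroup topology: ((M,P),(N,D)).
The clade {D, N} is supported by V: its derived state '+' occurs in exactly those taxa and in no other taxon (including the outgroup).

V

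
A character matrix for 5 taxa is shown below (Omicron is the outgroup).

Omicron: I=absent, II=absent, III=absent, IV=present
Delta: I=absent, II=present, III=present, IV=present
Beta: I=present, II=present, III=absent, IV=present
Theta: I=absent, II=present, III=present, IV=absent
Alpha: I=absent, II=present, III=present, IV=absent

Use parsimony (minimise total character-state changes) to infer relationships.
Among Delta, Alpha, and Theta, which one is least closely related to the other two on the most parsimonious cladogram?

Character polarity is set by the outgroup: the derived state is whichever differs from the outgroup's state, so for IV the derived state is 'absent', and for the remaining characters it is 'present'.
I (derived state 'present') is unique to Beta (autapomorphy; uninformative for grouping).
All ingroup taxa share the derived state 'present' for II; it defines the ingroup but does not resolve relationships within it.
III (derived state 'present') is shared by Alpha, Delta, and Theta — a synapomorphy uniting that clade.
Only Alpha and Theta show the derived state 'absent' for IV, supporting them as a clade.
Most parsimonious ingroup topology: ((Delta,(Theta,Alpha)),Beta).
Alpha and Theta share a more recent common ancestor with each other than either does with Delta, so Delta is the least closely related of the three.

Delta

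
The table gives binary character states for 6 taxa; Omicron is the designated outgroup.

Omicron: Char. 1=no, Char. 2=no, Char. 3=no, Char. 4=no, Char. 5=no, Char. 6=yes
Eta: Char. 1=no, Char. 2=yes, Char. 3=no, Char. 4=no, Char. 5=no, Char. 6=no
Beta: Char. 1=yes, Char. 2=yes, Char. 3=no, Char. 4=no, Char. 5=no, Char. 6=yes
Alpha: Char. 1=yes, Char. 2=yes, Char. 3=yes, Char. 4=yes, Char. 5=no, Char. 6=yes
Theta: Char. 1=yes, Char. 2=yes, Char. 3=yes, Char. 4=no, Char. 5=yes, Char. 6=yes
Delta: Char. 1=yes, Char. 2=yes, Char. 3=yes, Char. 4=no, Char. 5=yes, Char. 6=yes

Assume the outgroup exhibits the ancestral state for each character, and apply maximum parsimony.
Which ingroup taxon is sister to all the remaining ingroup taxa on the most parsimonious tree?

Eta

Character polarity is set by the outgroup: the derived state is whichever differs from the outgroup's state, so for Char. 6 the derived state is 'no', and for the remaining characters it is 'yes'.
Only Alpha, Beta, Delta, and Theta show the derived state 'yes' for Char. 1, supporting them as a clade.
All ingroup taxa share the derived state 'yes' for Char. 2; it defines the ingroup but does not resolve relationships within it.
Only Alpha, Delta, and Theta show the derived state 'yes' for Char. 3, supporting them as a clade.
Char. 4: derived state 'yes' in Alpha only — an autapomorphy, so it tells us nothing about relationships among taxa.
Only Delta and Theta show the derived state 'yes' for Char. 5, supporting them as a clade.
Char. 6 (derived state 'no') is unique to Eta (autapomorphy; uninformative for grouping).
Most parsimonious ingroup topology: (Eta,(Beta,(Alpha,(Theta,Delta)))).
Eta is sister to the clade containing all other ingroup taxa, so it is the earliest-diverging (most basal) ingroup lineage.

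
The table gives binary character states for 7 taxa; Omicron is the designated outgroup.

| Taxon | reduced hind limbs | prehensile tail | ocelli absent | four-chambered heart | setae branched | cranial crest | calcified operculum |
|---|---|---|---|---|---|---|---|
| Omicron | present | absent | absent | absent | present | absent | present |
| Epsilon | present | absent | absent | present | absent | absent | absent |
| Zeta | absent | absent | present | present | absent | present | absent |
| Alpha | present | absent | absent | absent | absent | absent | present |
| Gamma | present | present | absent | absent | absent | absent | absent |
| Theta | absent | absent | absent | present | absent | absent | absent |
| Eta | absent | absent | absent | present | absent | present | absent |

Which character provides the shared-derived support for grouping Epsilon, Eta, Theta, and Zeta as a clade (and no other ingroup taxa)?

Character polarity is set by the outgroup: the derived state is whichever differs from the outgroup's state, so for reduced hind limbs, setae branched, calcified operculum the derived state is 'absent', and for the remaining characters it is 'present'.
reduced hind limbs (derived state 'absent') is shared by Eta, Theta, and Zeta — a synapomorphy uniting that clade.
prehensile tail: derived state 'present' in Gamma only — an autapomorphy, so it tells us nothing about relationships among taxa.
ocelli absent: derived state 'present' in Zeta only — an autapomorphy, so it tells us nothing about relationships among taxa.
four-chambered heart: derived state 'present' in Epsilon, Eta, Theta, and Zeta only — synapomorphy for {Epsilon, Eta, Theta, Zeta}.
All ingroup taxa share the derived state 'absent' for setae branched; it defines the ingroup but does not resolve relationships within it.
cranial crest: derived state 'present' in Eta and Zeta only — synapomorphy for {Eta, Zeta}.
Only Epsilon, Eta, Gamma, Theta, and Zeta show the derived state 'absent' for calcified operculum, supporting them as a clade.
Most parsimonious ingroup topology: (((Epsilon,((Zeta,Eta),Theta)),Gamma),Alpha).
The clade {Epsilon, Eta, Theta, Zeta} is supported by four-chambered heart: its derived state 'present' occurs in exactly those taxa and in no other taxon (including the outgroup).

four-chambered heart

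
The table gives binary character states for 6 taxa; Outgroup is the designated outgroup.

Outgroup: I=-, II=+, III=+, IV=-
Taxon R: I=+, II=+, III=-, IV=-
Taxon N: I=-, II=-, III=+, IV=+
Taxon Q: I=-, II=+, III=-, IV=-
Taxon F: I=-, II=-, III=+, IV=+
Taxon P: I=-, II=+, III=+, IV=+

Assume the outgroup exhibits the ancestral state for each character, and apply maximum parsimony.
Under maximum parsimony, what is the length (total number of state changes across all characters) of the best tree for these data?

4

Character polarity is set by the outgroup: the derived state is whichever differs from the outgroup's state, so for II, III the derived state is '-', and for the remaining characters it is '+'.
I: derived state '+' in Taxon R only — an autapomorphy, so it tells us nothing about relationships among taxa.
II (derived state '-') is shared by Taxon F and Taxon N — a synapomorphy uniting that clade.
III (derived state '-') is shared by Taxon Q and Taxon R — a synapomorphy uniting that clade.
IV: derived state '+' in Taxon F, Taxon N, and Taxon P only — synapomorphy for {Taxon F, Taxon N, Taxon P}.
Most parsimonious ingroup topology: ((Taxon R,Taxon Q),((Taxon N,Taxon F),Taxon P)).
Changes per character on this tree: I: 1; II: 1; III: 1; IV: 1.
Total = 4.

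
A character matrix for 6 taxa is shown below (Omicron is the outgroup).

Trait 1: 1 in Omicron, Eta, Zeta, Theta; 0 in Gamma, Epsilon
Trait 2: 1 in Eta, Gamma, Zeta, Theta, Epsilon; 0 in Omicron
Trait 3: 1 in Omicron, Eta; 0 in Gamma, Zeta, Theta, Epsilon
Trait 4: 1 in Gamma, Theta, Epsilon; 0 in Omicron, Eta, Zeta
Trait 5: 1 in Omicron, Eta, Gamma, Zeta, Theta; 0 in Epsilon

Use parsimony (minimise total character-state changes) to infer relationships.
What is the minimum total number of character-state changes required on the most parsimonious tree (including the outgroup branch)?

Character polarity is set by the outgroup: the derived state is whichever differs from the outgroup's state, so for Trait 1, Trait 3, Trait 5 the derived state is '0', and for the remaining characters it is '1'.
Trait 1: derived state '0' in Epsilon and Gamma only — synapomorphy for {Epsilon, Gamma}.
All ingroup taxa share the derived state '1' for Trait 2; it defines the ingroup but does not resolve relationships within it.
Trait 3 (derived state '0') is shared by Epsilon, Gamma, Theta, and Zeta — a synapomorphy uniting that clade.
Only Epsilon, Gamma, and Theta show the derived state '1' for Trait 4, supporting them as a clade.
Trait 5 (derived state '0') is unique to Epsilon (autapomorphy; uninformative for grouping).
Most parsimonious ingroup topology: (Eta,(((Gamma,Epsilon),Theta),Zeta)).
Changes per character on this tree: Trait 1: 1; Trait 2: 1; Trait 3: 1; Trait 4: 1; Trait 5: 1.
Total = 5.

5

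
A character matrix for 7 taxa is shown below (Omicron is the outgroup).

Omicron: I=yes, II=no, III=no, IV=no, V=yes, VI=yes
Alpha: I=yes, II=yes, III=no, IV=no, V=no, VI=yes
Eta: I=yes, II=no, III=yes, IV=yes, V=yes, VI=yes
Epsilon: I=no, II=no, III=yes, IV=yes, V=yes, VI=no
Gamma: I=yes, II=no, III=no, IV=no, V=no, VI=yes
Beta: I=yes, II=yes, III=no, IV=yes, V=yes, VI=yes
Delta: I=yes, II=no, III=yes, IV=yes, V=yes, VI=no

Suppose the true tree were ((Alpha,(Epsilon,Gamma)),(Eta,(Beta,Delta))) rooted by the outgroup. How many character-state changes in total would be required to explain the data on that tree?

Map each character onto ((Alpha,(Epsilon,Gamma)),(Eta,(Beta,Delta))) (rooted by Omicron) and count the minimum state changes it requires (Fitch parsimony):
I: 1; II: 2; III: 3; IV: 2; V: 2; VI: 2.
Total tree length = 12.

12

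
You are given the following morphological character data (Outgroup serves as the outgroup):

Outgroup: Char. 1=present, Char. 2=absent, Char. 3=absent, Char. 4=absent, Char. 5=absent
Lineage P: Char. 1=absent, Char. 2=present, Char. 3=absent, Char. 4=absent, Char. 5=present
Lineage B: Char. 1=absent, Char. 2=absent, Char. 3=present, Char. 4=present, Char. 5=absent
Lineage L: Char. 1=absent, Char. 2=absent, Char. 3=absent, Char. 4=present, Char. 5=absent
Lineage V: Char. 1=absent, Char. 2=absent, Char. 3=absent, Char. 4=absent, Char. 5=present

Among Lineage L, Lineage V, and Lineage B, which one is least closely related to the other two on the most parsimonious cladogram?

Character polarity is set by the outgroup: the derived state is whichever differs from the outgroup's state, so for Char. 1 the derived state is 'absent', and for the remaining characters it is 'present'.
Char. 1 (derived state 'absent') is shared by all ingroup taxa — unites the whole ingroup.
Char. 2: derived state 'present' in Lineage P only — an autapomorphy, so it tells us nothing about relationships among taxa.
Char. 3: derived state 'present' in Lineage B only — an autapomorphy, so it tells us nothing about relationships among taxa.
Char. 4: derived state 'present' in Lineage B and Lineage L only — synapomorphy for {Lineage B, Lineage L}.
Char. 5 (derived state 'present') is shared by Lineage P and Lineage V — a synapomorphy uniting that clade.
Most parsimonious ingroup topology: ((Lineage P,Lineage V),(Lineage B,Lineage L)).
Lineage B and Lineage L share a more recent common ancestor with each other than either does with Lineage V, so Lineage V is the least closely related of the three.

Lineage V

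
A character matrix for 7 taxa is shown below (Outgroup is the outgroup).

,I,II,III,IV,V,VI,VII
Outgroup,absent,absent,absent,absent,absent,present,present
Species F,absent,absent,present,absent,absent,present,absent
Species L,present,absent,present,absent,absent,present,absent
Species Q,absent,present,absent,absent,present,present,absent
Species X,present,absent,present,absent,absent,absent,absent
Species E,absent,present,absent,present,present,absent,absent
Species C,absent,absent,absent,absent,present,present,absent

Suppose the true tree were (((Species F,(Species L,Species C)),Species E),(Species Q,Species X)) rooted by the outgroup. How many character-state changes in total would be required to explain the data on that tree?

Map each character onto (((Species F,(Species L,Species C)),Species E),(Species Q,Species X)) (rooted by Outgroup) and count the minimum state changes it requires (Fitch parsimony):
I: 2; II: 2; III: 3; IV: 1; V: 3; VI: 2; VII: 1.
Total tree length = 14.

14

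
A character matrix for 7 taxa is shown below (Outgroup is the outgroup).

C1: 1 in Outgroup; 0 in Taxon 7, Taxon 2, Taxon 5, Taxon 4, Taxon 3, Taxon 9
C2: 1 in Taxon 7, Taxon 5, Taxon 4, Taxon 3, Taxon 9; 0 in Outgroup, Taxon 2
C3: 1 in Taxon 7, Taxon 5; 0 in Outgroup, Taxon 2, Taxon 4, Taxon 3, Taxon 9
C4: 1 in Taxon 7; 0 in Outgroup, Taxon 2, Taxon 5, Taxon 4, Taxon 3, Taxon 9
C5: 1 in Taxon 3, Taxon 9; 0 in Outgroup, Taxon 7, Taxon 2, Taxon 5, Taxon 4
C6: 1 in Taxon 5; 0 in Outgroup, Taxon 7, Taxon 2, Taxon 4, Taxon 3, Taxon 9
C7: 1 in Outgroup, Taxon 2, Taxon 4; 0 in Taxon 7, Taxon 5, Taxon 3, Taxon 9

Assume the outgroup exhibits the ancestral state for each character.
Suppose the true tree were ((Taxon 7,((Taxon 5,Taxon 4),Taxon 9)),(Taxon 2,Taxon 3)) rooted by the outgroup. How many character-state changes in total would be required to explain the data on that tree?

12

Map each character onto ((Taxon 7,((Taxon 5,Taxon 4),Taxon 9)),(Taxon 2,Taxon 3)) (rooted by Outgroup) and count the minimum state changes it requires (Fitch parsimony):
C1: 1; C2: 2; C3: 2; C4: 1; C5: 2; C6: 1; C7: 3.
Total tree length = 12.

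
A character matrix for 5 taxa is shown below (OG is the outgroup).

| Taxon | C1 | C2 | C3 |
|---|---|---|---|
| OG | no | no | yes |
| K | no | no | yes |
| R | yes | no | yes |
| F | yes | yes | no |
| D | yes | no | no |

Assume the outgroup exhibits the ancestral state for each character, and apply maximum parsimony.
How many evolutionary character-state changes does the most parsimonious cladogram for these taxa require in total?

3

Character polarity is set by the outgroup: the derived state is whichever differs from the outgroup's state, so for C3 the derived state is 'no', and for the remaining characters it is 'yes'.
C1 (derived state 'yes') is shared by D, F, and R — a synapomorphy uniting that clade.
C2 (derived state 'yes') is unique to F (autapomorphy; uninformative for grouping).
C3: derived state 'no' in D and F only — synapomorphy for {D, F}.
Most parsimonious ingroup topology: (K,(R,(F,D))).
Changes per character on this tree: C1: 1; C2: 1; C3: 1.
Total = 3.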